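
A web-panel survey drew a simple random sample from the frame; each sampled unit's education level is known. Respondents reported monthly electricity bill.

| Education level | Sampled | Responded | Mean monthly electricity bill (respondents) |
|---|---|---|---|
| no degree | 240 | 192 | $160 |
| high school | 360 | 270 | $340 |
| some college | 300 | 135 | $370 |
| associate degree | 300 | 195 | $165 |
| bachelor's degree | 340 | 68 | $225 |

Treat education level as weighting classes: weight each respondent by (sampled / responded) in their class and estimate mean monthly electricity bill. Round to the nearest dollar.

Response rates by class: no degree 192/240 = 80%, high school 270/360 = 75%, some college 135/300 = 45%, associate degree 195/300 = 65%, bachelor's degree 68/340 = 20%.
With weight = n_sampled/n_responded per class, the weighted class total is n_sampled:
  no degree: 240 × 160 = 38,400
  high school: 360 × 340 = 122,400
  some college: 300 × 370 = 111,000
  associate degree: 300 × 165 = 49,500
  bachelor's degree: 340 × 225 = 76,500
Adjusted estimate = 397,800 / 1,540 = 258.312 → $258.

$258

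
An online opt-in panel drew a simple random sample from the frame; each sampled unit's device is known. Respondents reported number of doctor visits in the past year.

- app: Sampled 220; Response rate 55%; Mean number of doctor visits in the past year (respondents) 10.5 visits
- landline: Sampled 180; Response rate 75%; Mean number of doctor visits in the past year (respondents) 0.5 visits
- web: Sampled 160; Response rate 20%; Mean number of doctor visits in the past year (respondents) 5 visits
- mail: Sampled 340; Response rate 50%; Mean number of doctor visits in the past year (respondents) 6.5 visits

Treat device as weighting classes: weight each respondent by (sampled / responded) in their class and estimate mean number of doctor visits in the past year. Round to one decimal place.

Inverse-response-rate weighting restores each class to its sampled count, so class totals weight by n_sampled:
  app: 220 × 10.5 = 2310
  landline: 180 × 0.5 = 90
  web: 160 × 5 = 800
  mail: 340 × 6.5 = 2210
Adjusted estimate = 5410 / 900 = 6.01111 → 6.0.

6.0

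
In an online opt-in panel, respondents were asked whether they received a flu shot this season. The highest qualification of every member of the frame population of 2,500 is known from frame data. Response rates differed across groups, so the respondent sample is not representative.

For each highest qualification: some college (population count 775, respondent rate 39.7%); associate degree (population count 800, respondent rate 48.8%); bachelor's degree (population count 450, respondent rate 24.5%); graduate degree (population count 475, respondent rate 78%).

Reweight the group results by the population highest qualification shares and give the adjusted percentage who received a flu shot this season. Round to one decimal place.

47.2%

Reweight to the known highest qualification distribution:
  some college: (775/2,500) × 39.7 = 12.307
  associate degree: (800/2,500) × 48.8 = 15.616
  bachelor's degree: (450/2,500) × 24.5 = 4.41
  graduate degree: (475/2,500) × 78 = 14.82
Post-stratified estimate = 47.153 → 47.2%.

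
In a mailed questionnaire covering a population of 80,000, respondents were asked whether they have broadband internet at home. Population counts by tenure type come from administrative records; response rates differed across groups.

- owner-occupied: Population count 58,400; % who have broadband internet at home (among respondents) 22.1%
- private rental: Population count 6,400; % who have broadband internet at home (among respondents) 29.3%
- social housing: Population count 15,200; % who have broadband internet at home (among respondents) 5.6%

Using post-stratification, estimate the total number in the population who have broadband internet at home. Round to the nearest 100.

15,600

Each cell contributes its population count × the respondent rate:
  owner-occupied: 58,400 × 22.1% = 12906.4
  private rental: 6,400 × 29.3% = 1875.2
  social housing: 15,200 × 5.6% = 851.2
Estimated total = 15632.8 → 15,600.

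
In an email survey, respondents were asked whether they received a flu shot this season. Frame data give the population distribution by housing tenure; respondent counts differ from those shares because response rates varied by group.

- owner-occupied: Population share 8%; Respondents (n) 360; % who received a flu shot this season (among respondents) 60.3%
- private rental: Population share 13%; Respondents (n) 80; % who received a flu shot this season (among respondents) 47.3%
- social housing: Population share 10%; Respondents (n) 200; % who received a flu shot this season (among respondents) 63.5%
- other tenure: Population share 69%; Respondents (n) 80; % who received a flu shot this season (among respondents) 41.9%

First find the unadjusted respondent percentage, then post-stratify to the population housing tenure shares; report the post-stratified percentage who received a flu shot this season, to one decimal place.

Naive respondent-only estimate (weights = respondent counts):
  (360/720)×60.3 + (80/720)×47.3 + (200/720)×63.5 + (80/720)×41.9 = 57.7%
Reweighting by population housing tenure shares:
  0.08×60.3 + 0.13×47.3 + 0.1×63.5 + 0.69×41.9 = 46.234%

46.2%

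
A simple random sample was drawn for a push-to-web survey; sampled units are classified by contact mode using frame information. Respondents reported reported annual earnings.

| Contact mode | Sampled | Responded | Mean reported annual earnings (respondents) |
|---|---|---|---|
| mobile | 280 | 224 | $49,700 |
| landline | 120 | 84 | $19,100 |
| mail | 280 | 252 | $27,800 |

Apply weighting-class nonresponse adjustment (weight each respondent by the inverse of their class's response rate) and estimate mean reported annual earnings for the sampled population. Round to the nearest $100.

$35,300

Class response rates: mobile 224/280 = 80%, landline 84/120 = 70%, mail 252/280 = 90%.
Inverse-response-rate weighting restores each class to its sampled count, so class totals weight by n_sampled:
  mobile: 280 × 49,700 = 13,916,000
  landline: 120 × 19,100 = 2,292,000
  mail: 280 × 27,800 = 7,784,000
Adjusted estimate = 23,992,000 / 680 = 35282.4 → $35,300.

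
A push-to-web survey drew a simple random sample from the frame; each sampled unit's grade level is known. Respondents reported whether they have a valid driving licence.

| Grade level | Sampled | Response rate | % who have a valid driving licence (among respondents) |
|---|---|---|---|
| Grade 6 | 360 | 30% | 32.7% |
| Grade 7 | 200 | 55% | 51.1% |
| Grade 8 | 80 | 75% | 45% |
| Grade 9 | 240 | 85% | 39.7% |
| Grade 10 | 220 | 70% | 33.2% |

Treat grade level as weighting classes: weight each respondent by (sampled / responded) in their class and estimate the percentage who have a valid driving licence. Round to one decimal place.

38.6%

Weighting each respondent by the inverse class response rate inflates each class back to its sampled size, so the class weight is n_sampled:
  Grade 6: 360 × 32.7 = 11772
  Grade 7: 200 × 51.1 = 10,220
  Grade 8: 80 × 45 = 3600
  Grade 9: 240 × 39.7 = 9528
  Grade 10: 220 × 33.2 = 7304
Adjusted estimate = 42,424 / 1,100 = 38.5673 → 38.6%.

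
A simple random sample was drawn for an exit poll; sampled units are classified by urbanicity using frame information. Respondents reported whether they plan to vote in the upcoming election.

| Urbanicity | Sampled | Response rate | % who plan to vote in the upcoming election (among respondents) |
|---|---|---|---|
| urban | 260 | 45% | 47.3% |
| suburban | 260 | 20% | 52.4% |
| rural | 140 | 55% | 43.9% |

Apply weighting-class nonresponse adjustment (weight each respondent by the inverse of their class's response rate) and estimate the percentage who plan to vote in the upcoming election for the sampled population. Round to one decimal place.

Each respondent's weight = sampled/responded in their class; summing within a class gives n_sampled, so:
  urban: 260 × 47.3 = 12,298
  suburban: 260 × 52.4 = 13,624
  rural: 140 × 43.9 = 6146
Adjusted estimate = 32,068 / 660 = 48.5879 → 48.6%.

48.6%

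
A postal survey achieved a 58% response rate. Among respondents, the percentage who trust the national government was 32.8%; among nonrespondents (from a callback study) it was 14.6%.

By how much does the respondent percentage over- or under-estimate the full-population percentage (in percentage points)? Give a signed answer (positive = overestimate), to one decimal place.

+7.6 percentage points

Nonresponse fraction = 1 − 0.58 = 0.42.
Bias = (nonresponse fraction) × (respondent percentage − nonrespondent percentage)
     = 0.42 × (32.8 − 14.6) = 0.42 × 18.2 = 7.644.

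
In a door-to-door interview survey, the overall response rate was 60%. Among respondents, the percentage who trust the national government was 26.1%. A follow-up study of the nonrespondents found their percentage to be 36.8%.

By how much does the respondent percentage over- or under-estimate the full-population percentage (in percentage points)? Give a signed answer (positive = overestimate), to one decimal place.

-4.3 percentage points

Nonresponse fraction = 1 − 0.6 = 0.4.
Bias = (nonresponse fraction) × (respondent percentage − nonrespondent percentage)
     = 0.4 × (26.1 − 36.8) = 0.4 × -10.7 = -4.28.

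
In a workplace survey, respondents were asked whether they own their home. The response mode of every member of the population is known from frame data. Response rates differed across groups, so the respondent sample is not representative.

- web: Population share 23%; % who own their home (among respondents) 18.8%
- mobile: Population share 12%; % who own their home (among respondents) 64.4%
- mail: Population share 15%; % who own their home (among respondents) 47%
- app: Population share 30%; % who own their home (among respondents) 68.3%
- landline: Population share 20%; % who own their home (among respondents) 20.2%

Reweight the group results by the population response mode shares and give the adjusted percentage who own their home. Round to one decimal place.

43.6%

Post-stratification weights by population share, not respondent share:
  web: 0.23 × 18.8 = 4.324
  mobile: 0.12 × 64.4 = 7.728
  mail: 0.15 × 47 = 7.05
  app: 0.3 × 68.3 = 20.49
  landline: 0.2 × 20.2 = 4.04
Post-stratified estimate = 43.632 → 43.6%.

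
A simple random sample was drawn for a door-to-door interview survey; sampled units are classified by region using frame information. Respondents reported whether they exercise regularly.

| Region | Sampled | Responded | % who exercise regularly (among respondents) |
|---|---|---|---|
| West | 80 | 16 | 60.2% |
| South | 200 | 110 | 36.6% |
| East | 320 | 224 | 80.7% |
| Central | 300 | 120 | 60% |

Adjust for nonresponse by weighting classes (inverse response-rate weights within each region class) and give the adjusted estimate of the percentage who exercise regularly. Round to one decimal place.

62.2%

Response rates by class: West 16/80 = 20%, South 110/200 = 55%, East 224/320 = 70%, Central 120/300 = 40%.
Weighting each respondent by the inverse class response rate inflates each class back to its sampled size, so the class weight is n_sampled:
  West: 80 × 60.2 = 4816
  South: 200 × 36.6 = 7320
  East: 320 × 80.7 = 25,824
  Central: 300 × 60 = 18,000
Adjusted estimate = 55,960 / 900 = 62.1778 → 62.2%.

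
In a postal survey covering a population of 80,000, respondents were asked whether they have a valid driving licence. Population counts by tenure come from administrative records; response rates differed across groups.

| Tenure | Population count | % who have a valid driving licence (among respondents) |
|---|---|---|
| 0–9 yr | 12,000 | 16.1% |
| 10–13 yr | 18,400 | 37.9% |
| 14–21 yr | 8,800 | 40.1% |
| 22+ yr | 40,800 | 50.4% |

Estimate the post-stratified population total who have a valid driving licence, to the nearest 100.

33,000

Each cell contributes its population count × the respondent rate:
  0–9 yr: 12,000 × 16.1% = 1932
  10–13 yr: 18,400 × 37.9% = 6973.6
  14–21 yr: 8,800 × 40.1% = 3528.8
  22+ yr: 40,800 × 50.4% = 20563.2
Estimated total = 32997.6 → 33,000.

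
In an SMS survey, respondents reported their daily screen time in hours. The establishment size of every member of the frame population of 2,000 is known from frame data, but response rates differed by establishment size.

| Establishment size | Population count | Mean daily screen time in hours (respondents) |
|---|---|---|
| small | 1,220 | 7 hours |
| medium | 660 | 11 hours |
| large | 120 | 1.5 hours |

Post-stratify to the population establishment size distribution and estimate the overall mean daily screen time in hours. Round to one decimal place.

8.0

Reweight to the known establishment size distribution:
  small: (1,220/2,000) × 7 = 4.27
  medium: (660/2,000) × 11 = 3.63
  large: (120/2,000) × 1.5 = 0.09
Post-stratified estimate = 7.99 → 8.0.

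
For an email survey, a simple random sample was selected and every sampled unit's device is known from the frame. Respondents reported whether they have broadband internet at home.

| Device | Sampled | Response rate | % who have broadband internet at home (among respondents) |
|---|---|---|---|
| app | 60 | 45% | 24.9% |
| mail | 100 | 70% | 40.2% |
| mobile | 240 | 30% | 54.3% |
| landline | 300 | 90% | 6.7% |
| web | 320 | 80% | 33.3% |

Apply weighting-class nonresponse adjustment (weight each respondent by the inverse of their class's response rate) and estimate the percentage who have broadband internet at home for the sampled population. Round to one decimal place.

Weighting each respondent by the inverse class response rate inflates each class back to its sampled size, so the class weight is n_sampled:
  app: 60 × 24.9 = 1494
  mail: 100 × 40.2 = 4020
  mobile: 240 × 54.3 = 13,032
  landline: 300 × 6.7 = 2010
  web: 320 × 33.3 = 10,656
Adjusted estimate = 31,212 / 1,020 = 30.6 → 30.6%.

30.6%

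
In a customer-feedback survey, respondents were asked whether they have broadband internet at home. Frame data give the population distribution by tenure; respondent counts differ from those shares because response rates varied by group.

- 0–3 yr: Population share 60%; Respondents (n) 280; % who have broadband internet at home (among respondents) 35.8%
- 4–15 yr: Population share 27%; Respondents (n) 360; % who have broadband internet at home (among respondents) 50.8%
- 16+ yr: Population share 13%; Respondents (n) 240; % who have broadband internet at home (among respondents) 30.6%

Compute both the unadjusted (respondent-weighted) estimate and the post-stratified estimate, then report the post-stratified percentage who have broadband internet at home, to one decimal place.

39.2%

Naive respondent-only estimate (weights = respondent counts):
  (280/880)×35.8 + (360/880)×50.8 + (240/880)×30.6 = 40.5182%
Reweighting by population tenure shares:
  0.6×35.8 + 0.27×50.8 + 0.13×30.6 = 39.174%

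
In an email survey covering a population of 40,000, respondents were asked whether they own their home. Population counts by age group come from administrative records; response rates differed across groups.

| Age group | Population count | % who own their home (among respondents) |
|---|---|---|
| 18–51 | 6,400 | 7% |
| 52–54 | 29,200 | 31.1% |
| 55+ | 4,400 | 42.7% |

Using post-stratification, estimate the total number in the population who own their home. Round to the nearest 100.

11,400

Each cell contributes its population count × the respondent rate:
  18–51: 6,400 × 7% = 448
  52–54: 29,200 × 31.1% = 9081.2
  55+: 4,400 × 42.7% = 1878.8
Estimated total = 11,408 → 11,400.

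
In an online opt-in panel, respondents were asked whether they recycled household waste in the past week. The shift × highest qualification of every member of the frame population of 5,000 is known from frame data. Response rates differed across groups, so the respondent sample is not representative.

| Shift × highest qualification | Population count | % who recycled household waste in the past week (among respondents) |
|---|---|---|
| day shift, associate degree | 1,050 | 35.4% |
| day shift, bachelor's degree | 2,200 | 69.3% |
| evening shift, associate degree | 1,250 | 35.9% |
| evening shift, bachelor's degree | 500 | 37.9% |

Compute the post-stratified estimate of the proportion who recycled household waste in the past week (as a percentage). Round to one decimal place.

50.7%

Each cell contributes population-share × respondent value:
  day shift, associate degree: (1,050/5,000) × 35.4 = 7.434
  day shift, bachelor's degree: (2,200/5,000) × 69.3 = 30.492
  evening shift, associate degree: (1,250/5,000) × 35.9 = 8.975
  evening shift, bachelor's degree: (500/5,000) × 37.9 = 3.79
Post-stratified estimate = 50.691 → 50.7%.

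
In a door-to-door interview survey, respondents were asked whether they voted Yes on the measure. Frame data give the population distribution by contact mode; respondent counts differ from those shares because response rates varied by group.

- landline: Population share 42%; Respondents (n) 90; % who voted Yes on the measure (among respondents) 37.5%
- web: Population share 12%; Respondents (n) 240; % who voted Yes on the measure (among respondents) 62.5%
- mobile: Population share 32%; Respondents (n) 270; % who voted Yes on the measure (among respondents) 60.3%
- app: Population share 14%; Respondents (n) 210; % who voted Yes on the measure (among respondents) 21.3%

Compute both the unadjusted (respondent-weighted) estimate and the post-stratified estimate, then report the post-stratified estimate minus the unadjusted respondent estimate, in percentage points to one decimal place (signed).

-2.8 percentage points

Unadjusted (pooled respondent) estimate weights by respondent counts:
  (90/810)×37.5 + (240/810)×62.5 + (270/810)×60.3 + (210/810)×21.3 = 48.3074%
Post-stratified estimate weights by population shares:
  0.42×37.5 + 0.12×62.5 + 0.32×60.3 + 0.14×21.3 = 45.528%
Difference = 45.528 − 48.3074 = -2.7794 pp.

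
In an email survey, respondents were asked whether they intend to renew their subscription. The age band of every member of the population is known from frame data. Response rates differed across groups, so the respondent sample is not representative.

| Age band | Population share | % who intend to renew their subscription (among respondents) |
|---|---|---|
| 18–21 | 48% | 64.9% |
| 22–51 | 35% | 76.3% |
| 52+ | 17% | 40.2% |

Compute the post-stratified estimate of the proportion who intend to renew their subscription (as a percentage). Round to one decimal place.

Reweight to the known age band distribution:
  18–21: 0.48 × 64.9 = 31.152
  22–51: 0.35 × 76.3 = 26.705
  52+: 0.17 × 40.2 = 6.834
Post-stratified estimate = 64.691 → 64.7%.

64.7%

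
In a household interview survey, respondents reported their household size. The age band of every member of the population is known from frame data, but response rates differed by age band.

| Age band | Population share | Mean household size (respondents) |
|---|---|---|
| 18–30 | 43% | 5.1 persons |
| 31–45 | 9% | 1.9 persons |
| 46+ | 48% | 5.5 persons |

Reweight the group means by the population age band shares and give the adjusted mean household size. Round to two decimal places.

5.00

Weight each group's respondent value by its population share:
  18–30: 0.43 × 5.1 = 2.193
  31–45: 0.09 × 1.9 = 0.171
  46+: 0.48 × 5.5 = 2.64
Post-stratified estimate = 5.004 → 5.00.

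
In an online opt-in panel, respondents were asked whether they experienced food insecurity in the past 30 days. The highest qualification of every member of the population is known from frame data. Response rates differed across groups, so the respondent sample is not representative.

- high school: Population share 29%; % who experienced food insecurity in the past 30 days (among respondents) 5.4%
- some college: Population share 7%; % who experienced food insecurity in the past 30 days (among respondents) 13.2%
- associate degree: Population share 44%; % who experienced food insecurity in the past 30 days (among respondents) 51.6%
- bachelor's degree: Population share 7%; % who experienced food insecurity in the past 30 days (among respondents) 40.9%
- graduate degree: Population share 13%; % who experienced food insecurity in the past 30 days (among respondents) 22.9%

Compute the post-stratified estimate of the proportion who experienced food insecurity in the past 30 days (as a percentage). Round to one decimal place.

31.0%

Post-stratification weights by population share, not respondent share:
  high school: 0.29 × 5.4 = 1.566
  some college: 0.07 × 13.2 = 0.924
  associate degree: 0.44 × 51.6 = 22.704
  bachelor's degree: 0.07 × 40.9 = 2.863
  graduate degree: 0.13 × 22.9 = 2.977
Post-stratified estimate = 31.034 → 31.0%.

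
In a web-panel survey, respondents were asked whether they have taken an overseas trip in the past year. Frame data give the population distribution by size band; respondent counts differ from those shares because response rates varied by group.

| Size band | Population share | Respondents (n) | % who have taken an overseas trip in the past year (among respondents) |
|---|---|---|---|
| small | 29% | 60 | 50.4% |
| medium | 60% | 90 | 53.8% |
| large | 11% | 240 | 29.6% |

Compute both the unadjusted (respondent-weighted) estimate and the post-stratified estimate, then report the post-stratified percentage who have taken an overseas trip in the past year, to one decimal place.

Unadjusted (pooled respondent) estimate weights by respondent counts:
  (60/390)×50.4 + (90/390)×53.8 + (240/390)×29.6 = 38.3846%
Reweighting by population size band shares:
  0.29×50.4 + 0.6×53.8 + 0.11×29.6 = 50.152%

50.2%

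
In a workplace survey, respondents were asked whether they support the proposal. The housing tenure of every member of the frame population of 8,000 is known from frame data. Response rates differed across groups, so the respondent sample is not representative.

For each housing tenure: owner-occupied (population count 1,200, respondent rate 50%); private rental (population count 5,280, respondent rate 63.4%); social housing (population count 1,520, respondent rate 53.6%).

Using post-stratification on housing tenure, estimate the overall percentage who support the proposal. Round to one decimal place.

Each cell contributes population-share × respondent value:
  owner-occupied: (1,200/8,000) × 50 = 7.5
  private rental: (5,280/8,000) × 63.4 = 41.844
  social housing: (1,520/8,000) × 53.6 = 10.184
Post-stratified estimate = 59.528 → 59.5%.

59.5%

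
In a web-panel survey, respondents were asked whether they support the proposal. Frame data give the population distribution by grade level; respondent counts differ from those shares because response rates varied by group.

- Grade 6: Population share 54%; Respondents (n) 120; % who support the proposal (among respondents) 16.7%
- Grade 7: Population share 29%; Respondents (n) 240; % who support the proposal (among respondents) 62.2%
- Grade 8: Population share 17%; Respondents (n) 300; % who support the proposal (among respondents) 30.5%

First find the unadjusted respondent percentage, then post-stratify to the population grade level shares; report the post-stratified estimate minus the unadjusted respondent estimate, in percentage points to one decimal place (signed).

-7.3 percentage points

Without adjustment, the pooled respondent share is:
  (120/660)×16.7 + (240/660)×62.2 + (300/660)×30.5 = 39.5182%
Post-stratified estimate weights by population shares:
  0.54×16.7 + 0.29×62.2 + 0.17×30.5 = 32.241%
Difference = 32.241 − 39.5182 = -7.2772 pp.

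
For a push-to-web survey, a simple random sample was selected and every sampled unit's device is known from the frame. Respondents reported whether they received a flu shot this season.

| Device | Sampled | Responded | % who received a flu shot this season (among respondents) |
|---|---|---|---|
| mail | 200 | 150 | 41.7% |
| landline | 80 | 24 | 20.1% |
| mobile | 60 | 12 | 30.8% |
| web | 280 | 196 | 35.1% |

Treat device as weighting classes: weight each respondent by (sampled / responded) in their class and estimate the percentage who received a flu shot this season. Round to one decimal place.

34.9%

Response rates by class: mail 150/200 = 75%, landline 24/80 = 30%, mobile 12/60 = 20%, web 196/280 = 70%.
Each respondent's weight = sampled/responded in their class; summing within a class gives n_sampled, so:
  mail: 200 × 41.7 = 8340
  landline: 80 × 20.1 = 1608
  mobile: 60 × 30.8 = 1848
  web: 280 × 35.1 = 9828
Adjusted estimate = 21,624 / 620 = 34.8774 → 34.9%.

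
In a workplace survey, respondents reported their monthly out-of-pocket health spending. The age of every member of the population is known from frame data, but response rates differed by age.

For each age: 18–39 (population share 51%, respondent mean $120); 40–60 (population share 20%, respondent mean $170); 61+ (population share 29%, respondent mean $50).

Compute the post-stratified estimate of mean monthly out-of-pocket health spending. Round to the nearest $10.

Weight each group's respondent value by its population share:
  18–39: 0.51 × 120 = 61.2
  40–60: 0.2 × 170 = 34
  61+: 0.29 × 50 = 14.5
Post-stratified estimate = 109.7 → $110.

$110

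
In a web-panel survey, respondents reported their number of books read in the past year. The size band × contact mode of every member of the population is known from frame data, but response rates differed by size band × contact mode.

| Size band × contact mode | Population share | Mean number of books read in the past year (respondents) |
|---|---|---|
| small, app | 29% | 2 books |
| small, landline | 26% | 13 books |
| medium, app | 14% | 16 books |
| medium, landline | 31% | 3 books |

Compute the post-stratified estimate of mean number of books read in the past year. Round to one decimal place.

Post-stratification weights by population share, not respondent share:
  small, app: 0.29 × 2 = 0.58
  small, landline: 0.26 × 13 = 3.38
  medium, app: 0.14 × 16 = 2.24
  medium, landline: 0.31 × 3 = 0.93
Post-stratified estimate = 7.13 → 7.1.

7.1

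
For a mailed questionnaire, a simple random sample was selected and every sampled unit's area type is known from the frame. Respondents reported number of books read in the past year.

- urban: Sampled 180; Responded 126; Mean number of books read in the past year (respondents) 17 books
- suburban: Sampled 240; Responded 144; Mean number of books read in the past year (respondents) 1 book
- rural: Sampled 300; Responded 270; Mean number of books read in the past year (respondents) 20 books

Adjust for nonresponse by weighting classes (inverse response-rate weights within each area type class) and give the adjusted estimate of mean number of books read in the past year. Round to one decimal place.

Response rates by class: urban 126/180 = 70%, suburban 144/240 = 60%, rural 270/300 = 90%.
Each respondent's weight = sampled/responded in their class; summing within a class gives n_sampled, so:
  urban: 180 × 17 = 3060
  suburban: 240 × 1 = 240
  rural: 300 × 20 = 6000
Adjusted estimate = 9300 / 720 = 12.9167 → 12.9.

12.9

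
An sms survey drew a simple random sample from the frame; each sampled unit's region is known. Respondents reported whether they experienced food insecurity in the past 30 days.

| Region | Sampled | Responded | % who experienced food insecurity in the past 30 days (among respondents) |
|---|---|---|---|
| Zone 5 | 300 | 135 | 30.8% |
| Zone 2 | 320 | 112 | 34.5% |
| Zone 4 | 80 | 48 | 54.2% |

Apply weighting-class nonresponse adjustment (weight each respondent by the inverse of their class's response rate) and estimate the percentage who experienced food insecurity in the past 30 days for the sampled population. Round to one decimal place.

Class response rates: Zone 5 135/300 = 45%, Zone 2 112/320 = 35%, Zone 4 48/80 = 60%.
Inverse-response-rate weighting restores each class to its sampled count, so class totals weight by n_sampled:
  Zone 5: 300 × 30.8 = 9240
  Zone 2: 320 × 34.5 = 11,040
  Zone 4: 80 × 54.2 = 4336
Adjusted estimate = 24,616 / 700 = 35.1657 → 35.2%.

35.2%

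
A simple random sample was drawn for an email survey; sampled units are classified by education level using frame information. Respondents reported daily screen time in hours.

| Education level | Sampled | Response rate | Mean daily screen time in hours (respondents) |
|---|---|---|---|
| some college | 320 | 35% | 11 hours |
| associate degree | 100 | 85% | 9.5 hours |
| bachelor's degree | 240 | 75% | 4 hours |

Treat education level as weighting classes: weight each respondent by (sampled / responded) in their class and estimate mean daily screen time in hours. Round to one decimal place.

8.2

Weighting each respondent by the inverse class response rate inflates each class back to its sampled size, so the class weight is n_sampled:
  some college: 320 × 11 = 3520
  associate degree: 100 × 9.5 = 950
  bachelor's degree: 240 × 4 = 960
Adjusted estimate = 5430 / 660 = 8.22727 → 8.2.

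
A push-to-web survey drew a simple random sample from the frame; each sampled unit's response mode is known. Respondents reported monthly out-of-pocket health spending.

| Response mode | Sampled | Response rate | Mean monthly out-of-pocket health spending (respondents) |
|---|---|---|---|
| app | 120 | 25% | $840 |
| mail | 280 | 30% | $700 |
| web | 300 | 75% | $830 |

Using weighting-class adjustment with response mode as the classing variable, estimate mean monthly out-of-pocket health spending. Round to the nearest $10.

Weighting each respondent by the inverse class response rate inflates each class back to its sampled size, so the class weight is n_sampled:
  app: 120 × 840 = 100,800
  mail: 280 × 700 = 196,000
  web: 300 × 830 = 249,000
Adjusted estimate = 545,800 / 700 = 779.714 → $780.

$780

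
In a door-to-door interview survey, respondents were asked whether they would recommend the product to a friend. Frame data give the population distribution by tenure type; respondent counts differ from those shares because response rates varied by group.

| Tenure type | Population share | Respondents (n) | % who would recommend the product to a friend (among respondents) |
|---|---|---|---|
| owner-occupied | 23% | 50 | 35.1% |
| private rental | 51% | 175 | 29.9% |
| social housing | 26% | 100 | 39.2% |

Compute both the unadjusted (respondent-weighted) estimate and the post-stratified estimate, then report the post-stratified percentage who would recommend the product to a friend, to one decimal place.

Without adjustment, the pooled respondent share is:
  (50/325)×35.1 + (175/325)×29.9 + (100/325)×39.2 = 33.5615%
Reweighting by population tenure type shares:
  0.23×35.1 + 0.51×29.9 + 0.26×39.2 = 33.514%

33.5%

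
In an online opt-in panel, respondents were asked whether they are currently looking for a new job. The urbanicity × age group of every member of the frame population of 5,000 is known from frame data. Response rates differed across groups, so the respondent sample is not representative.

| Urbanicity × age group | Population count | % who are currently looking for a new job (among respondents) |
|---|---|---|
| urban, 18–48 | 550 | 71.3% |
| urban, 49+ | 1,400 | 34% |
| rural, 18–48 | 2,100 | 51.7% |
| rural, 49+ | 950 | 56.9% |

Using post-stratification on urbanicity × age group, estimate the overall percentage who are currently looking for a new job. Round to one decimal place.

49.9%

Each cell contributes population-share × respondent value:
  urban, 18–48: (550/5,000) × 71.3 = 7.843
  urban, 49+: (1,400/5,000) × 34 = 9.52
  rural, 18–48: (2,100/5,000) × 51.7 = 21.714
  rural, 49+: (950/5,000) × 56.9 = 10.811
Post-stratified estimate = 49.888 → 49.9%.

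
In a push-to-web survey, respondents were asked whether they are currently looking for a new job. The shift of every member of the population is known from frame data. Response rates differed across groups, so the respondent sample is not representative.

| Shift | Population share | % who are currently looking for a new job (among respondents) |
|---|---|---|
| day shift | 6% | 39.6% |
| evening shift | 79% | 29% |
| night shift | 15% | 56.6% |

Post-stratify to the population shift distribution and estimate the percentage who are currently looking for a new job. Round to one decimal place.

33.8%

Post-stratification weights by population share, not respondent share:
  day shift: 0.06 × 39.6 = 2.376
  evening shift: 0.79 × 29 = 22.91
  night shift: 0.15 × 56.6 = 8.49
Post-stratified estimate = 33.776 → 33.8%.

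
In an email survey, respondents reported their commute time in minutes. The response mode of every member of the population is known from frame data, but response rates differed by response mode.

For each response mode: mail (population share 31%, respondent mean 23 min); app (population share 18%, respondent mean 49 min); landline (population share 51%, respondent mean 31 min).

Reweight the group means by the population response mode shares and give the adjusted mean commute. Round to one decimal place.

31.8

Post-stratification weights by population share, not respondent share:
  mail: 0.31 × 23 = 7.13
  app: 0.18 × 49 = 8.82
  landline: 0.51 × 31 = 15.81
Post-stratified estimate = 31.76 → 31.8.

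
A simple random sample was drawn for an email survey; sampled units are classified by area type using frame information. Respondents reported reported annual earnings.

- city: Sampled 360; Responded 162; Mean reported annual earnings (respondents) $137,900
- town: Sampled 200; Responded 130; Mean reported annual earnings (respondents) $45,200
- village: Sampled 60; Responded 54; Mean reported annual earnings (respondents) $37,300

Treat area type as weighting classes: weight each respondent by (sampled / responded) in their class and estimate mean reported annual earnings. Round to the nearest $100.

Response rates by class: city 162/360 = 45%, town 130/200 = 65%, village 54/60 = 90%.
Weighting each respondent by the inverse class response rate inflates each class back to its sampled size, so the class weight is n_sampled:
  city: 360 × 137,900 = 49,644,000
  town: 200 × 45,200 = 9,040,000
  village: 60 × 37,300 = 2,238,000
Adjusted estimate = 60,922,000 / 620 = 98261.3 → $98,300.

$98,300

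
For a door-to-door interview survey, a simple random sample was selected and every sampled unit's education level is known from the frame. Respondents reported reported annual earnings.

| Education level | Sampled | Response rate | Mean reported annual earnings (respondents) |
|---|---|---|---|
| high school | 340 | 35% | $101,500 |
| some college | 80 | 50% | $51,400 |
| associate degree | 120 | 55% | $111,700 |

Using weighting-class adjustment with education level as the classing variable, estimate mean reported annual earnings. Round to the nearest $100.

$96,300

With weight = n_sampled/n_responded per class, the weighted class total is n_sampled:
  high school: 340 × 101,500 = 34,510,000
  some college: 80 × 51,400 = 4,112,000
  associate degree: 120 × 111,700 = 13,404,000
Adjusted estimate = 52,026,000 / 540 = 96344.4 → $96,300.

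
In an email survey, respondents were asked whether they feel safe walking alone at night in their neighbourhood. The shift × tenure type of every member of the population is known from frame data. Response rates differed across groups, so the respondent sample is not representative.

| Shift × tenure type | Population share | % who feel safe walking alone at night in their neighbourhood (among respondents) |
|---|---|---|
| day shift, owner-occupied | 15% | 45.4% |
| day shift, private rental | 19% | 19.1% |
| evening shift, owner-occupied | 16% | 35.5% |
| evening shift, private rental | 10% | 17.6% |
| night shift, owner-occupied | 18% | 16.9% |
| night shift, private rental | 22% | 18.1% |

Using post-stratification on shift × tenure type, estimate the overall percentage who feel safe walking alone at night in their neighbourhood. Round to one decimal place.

Reweight to the known shift × tenure type distribution:
  day shift, owner-occupied: 0.15 × 45.4 = 6.81
  day shift, private rental: 0.19 × 19.1 = 3.629
  evening shift, owner-occupied: 0.16 × 35.5 = 5.68
  evening shift, private rental: 0.1 × 17.6 = 1.76
  night shift, owner-occupied: 0.18 × 16.9 = 3.042
  night shift, private rental: 0.22 × 18.1 = 3.982
Post-stratified estimate = 24.903 → 24.9%.

24.9%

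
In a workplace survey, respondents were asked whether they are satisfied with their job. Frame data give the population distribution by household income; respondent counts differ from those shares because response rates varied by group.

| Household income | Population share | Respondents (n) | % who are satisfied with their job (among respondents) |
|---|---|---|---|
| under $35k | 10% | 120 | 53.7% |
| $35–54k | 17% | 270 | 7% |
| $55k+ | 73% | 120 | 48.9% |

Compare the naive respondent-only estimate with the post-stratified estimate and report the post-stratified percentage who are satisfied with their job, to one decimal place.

Naive respondent-only estimate (weights = respondent counts):
  (120/510)×53.7 + (270/510)×7 + (120/510)×48.9 = 27.8471%
Post-stratifying to population shares instead:
  0.1×53.7 + 0.17×7 + 0.73×48.9 = 42.257%

42.3%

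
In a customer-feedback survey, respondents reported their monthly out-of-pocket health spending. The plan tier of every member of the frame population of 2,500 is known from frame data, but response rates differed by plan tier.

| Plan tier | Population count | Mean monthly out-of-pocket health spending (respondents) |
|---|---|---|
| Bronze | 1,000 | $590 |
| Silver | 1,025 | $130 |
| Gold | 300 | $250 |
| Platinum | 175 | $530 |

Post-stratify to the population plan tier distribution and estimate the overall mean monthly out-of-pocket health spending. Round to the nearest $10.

Reweight to the known plan tier distribution:
  Bronze: (1,000/2,500) × 590 = 236
  Silver: (1,025/2,500) × 130 = 53.3
  Gold: (300/2,500) × 250 = 30
  Platinum: (175/2,500) × 530 = 37.1
Post-stratified estimate = 356.4 → $360.

$360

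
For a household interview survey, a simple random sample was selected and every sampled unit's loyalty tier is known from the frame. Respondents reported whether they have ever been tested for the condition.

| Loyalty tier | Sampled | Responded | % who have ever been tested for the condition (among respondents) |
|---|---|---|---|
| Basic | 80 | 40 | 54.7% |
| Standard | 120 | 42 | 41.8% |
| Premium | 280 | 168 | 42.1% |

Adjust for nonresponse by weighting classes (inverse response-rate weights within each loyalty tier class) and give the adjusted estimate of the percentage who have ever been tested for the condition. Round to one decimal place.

44.1%

Response rates by class: Basic 40/80 = 50%, Standard 42/120 = 35%, Premium 168/280 = 60%.
Each respondent's weight = sampled/responded in their class; summing within a class gives n_sampled, so:
  Basic: 80 × 54.7 = 4376
  Standard: 120 × 41.8 = 5016
  Premium: 280 × 42.1 = 11,788
Adjusted estimate = 21,180 / 480 = 44.125 → 44.1%.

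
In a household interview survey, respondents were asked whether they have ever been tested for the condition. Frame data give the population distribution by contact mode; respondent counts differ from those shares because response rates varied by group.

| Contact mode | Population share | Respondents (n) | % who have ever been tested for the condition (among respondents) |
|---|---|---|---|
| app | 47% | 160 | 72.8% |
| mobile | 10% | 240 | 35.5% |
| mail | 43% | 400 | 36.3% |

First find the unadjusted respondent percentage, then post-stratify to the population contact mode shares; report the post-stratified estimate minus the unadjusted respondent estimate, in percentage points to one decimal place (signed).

+10.0 percentage points

Unadjusted (pooled respondent) estimate weights by respondent counts:
  (160/800)×72.8 + (240/800)×35.5 + (400/800)×36.3 = 43.36%
Post-stratifying to population shares instead:
  0.47×72.8 + 0.1×35.5 + 0.43×36.3 = 53.375%
Difference = 53.375 − 43.36 = 10.015 pp.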